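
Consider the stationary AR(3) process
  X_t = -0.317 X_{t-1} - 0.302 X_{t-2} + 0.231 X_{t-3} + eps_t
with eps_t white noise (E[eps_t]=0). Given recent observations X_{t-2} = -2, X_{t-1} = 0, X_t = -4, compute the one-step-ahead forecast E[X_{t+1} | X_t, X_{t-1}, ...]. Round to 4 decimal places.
E[X_{t+1} \mid \mathcal F_t] = 0.8060

For an AR(p) model X_t = c + sum_i phi_i X_{t-i} + eps_t, the
one-step-ahead conditional mean is
  E[X_{t+1} | X_t, ...] = c + sum_i phi_i X_{t+1-i}.
Substitute known values:
  E[X_{t+1} | ...] = (-0.317) * (-4) + (-0.302) * (0) + (0.231) * (-2)
                   = 0.8060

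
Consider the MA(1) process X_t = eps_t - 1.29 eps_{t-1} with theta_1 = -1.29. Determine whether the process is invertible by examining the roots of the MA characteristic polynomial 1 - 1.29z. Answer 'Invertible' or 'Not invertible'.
\text{Not invertible}

The MA(q) characteristic polynomial is P(z) = 1 - 1.29z.
Invertibility requires all roots to lie outside the unit circle, i.e. |z| > 1 for every root.
This is linear in z: 1 + (-1.29) z = 0  =>  z = -1/(-1.29) = 0.775194,  |z| = 0.775194.
Moduli of all roots: 0.7752.
All moduli strictly greater than 1? No.
Verdict: Not invertible.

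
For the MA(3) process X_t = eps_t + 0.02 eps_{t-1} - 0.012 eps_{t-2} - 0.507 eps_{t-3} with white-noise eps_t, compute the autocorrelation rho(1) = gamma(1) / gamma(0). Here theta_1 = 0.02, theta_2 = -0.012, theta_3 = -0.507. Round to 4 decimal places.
\rho(1) = 0.0206

For an MA(q) process with theta_0 = 1, the autocovariance is
  gamma(k) = sigma^2 * sum_{i=0..q-k} theta_i * theta_{i+k},
and rho(k) = gamma(k) / gamma(0). Sigma^2 cancels.
  numerator   = (1)*(0.02) + (0.02)*(-0.012) + (-0.012)*(-0.507) = 0.025844.
  denominator = (1)^2 + (0.02)^2 + (-0.012)^2 + (-0.507)^2 = 1.257593.
  rho(1) = 0.025844 / 1.257593 = 0.0206.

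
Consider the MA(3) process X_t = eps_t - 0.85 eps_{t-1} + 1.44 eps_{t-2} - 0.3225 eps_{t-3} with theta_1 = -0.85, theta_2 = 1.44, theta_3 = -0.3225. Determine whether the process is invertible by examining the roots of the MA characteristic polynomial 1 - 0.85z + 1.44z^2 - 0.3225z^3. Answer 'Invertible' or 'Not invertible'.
\text{Not invertible}

The MA(q) characteristic polynomial is P(z) = 1 - 0.85z + 1.44z^2 - 0.3225z^3.
Invertibility requires all roots to lie outside the unit circle, i.e. |z| > 1 for every root.
Degree 3: look for a simple real root z0 first, then factor out (1 - z/z0) and solve the remaining quadratic.
Testing z0 = 4: P(4) = 1 + (-0.85)(4) + (1.44)(4)^2 + (-0.3225)(4)^3
  = 1 + (-3.4) + (23.04) + (-20.64) = 0.  So z_0 = 4 is a root, |z_0| = 4.
Divide out the factor (1 - 0.25 z) = (1 - z/z0) (since 1/z0 = 0.25):
  P(z) = (1 - 0.25 z)(1 + (-0.6) z + (1.29) z^2)
  [check: z-coef -0.6 - (0.25) = -0.85; z^2-coef 1.29 - (0.25)(-0.6) = 1.44; z^3-coef -(0.25)(1.29) = -0.3225.]
Remaining roots from the quadratic factor 1 + (-0.6) z + (1.29) z^2:
  Set 1 + (-0.6) z + (1.29) z^2 = 0, i.e. a z^2 + b z + c = 0 with a = 1.29, b = -0.6, c = 1.
  Discriminant D = b^2 - 4ac = (-0.6)^2 - 4*(1.29)*1 = 0.36 - (5.16) = -4.8.
  D < 0, so the roots are the complex-conjugate pair z = (-b +/- i sqrt(-D)) / (2a) = 0.2326 +/- 0.8492i.
  For a conjugate pair |z|^2 = z * conj(z) = (product of roots) = c/a = 1/(1.29) = 0.775194, so |z| = sqrt(0.775194) = 0.8805 for both roots.
Moduli of all roots: 4.0000, 0.8805, 0.8805.
All moduli strictly greater than 1? No.
Verdict: Not invertible.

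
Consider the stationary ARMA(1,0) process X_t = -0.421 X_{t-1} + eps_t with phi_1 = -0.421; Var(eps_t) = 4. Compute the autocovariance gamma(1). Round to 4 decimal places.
\gamma(1) = -2.0468

Multiply the model equation by X_{t-k} and take expectations. With theta_0 = psi_0 = 1 and psi_j the MA(infinity) weights, this gives
  gamma(k) - sum_i phi_i gamma(k-i) = c_k,
  c_k = sigma^2 * sum_{j=k..q} theta_j psi_{j-k}   (c_k = 0 for k > q),
using gamma(-m) = gamma(m).
Pure AR (q = 0): c_0 = sigma^2 = 4, c_k = 0 for k >= 1.
Equations for k = 0 and k = 1 (AR order 1):
  gamma(0) = phi_1 gamma(1) + c_0
  gamma(1) = phi_1 gamma(0) + c_1
Substituting the second into the first: gamma(0) (1 - phi_1^2) = c_0 + phi_1 c_1, so
  gamma(0) = c_0 / (1 - phi_1^2) = 4 / (1 - (-0.421)^2) = 4 / 0.822759 = 4.861691.
  gamma(1) = phi_1 gamma(0) = (-0.421)(4.861691) = -2.046772.
Therefore gamma(1) = -2.0468 (to 4 decimal places).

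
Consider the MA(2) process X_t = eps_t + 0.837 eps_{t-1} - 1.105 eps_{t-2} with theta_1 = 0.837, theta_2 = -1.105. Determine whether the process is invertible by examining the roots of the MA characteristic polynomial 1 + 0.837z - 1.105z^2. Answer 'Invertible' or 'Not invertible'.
\text{Not invertible}

The MA(q) characteristic polynomial is P(z) = 1 + 0.837z - 1.105z^2.
Invertibility requires all roots to lie outside the unit circle, i.e. |z| > 1 for every root.
Set 1 + (0.837) z + (-1.105) z^2 = 0, i.e. a z^2 + b z + c = 0 with a = -1.105, b = 0.837, c = 1.
Discriminant D = b^2 - 4ac = (0.837)^2 - 4*(-1.105)*1 = 0.700569 - (-4.42) = 5.120569.
D >= 0, so the roots are real: z = (-b +/- sqrt(D)) / (2a) = (-0.837 +/- 2.262867) / (-2.21).
  z_1 = (-0.837 + 2.262867) / (-2.21) = -0.6452,   |z_1| = 0.6452.
  z_2 = (-0.837 - 2.262867) / (-2.21) = 1.4027,   |z_2| = 1.4027.
Moduli of all roots: 0.6452, 1.4027.
All moduli strictly greater than 1? No.
Verdict: Not invertible.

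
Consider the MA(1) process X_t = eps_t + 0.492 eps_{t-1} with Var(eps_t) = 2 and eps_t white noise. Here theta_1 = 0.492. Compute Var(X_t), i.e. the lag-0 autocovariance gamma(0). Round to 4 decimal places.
\gamma(0) = 2.4841

For an MA(q) process X_t = eps_t + sum_i theta_i eps_{t-i} with
Var(eps_t) = sigma^2, the variance is
  gamma(0) = sigma^2 * (1 + sum_i theta_i^2).
  sum_i theta_i^2 = (0.492)^2 = 0.242064.
  gamma(0) = 2 * (1 + 0.242064) = 2 * 1.242064 = 2.484128, which rounds to 2.4841.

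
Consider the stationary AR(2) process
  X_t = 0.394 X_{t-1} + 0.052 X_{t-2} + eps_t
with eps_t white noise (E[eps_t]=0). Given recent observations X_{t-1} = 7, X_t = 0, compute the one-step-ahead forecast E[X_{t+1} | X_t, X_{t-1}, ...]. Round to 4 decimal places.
E[X_{t+1} \mid \mathcal F_t] = 0.3640

For an AR(p) model X_t = c + sum_i phi_i X_{t-i} + eps_t, the
one-step-ahead conditional mean is
  E[X_{t+1} | X_t, ...] = c + sum_i phi_i X_{t+1-i}.
Substitute known values:
  E[X_{t+1} | ...] = (0.394) * (0) + (0.052) * (7)
                   = 0.3640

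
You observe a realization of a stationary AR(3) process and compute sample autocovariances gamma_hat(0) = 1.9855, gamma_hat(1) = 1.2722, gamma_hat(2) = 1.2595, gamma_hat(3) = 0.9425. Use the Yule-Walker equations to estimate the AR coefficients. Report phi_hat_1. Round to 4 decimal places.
\hat\phi_{1} = 0.4131

The Yule-Walker equations for an AR(p) process read, in matrix form,
  Gamma_p phi = r_p,   with   (Gamma_p)_{ij} = gamma(|i - j|),
                       (r_p)_i = gamma(i),   i,j = 1..p.
Substitute the sample gammas (Toeplitz matrix and right-hand side of size 3):
  Gamma_p = [[1.9855, 1.2722, 1.2595], [1.2722, 1.9855, 1.2722], [1.2595, 1.2722, 1.9855]]
  r_p     = [1.2722, 1.2595, 0.9425]
Written out (R1..R3):
  (R1) 1.9855 phi_1 + 1.2722 phi_2 + 1.2595 phi_3 = 1.2722
  (R2) 1.2722 phi_1 + 1.9855 phi_2 + 1.2722 phi_3 = 1.2595
  (R3) 1.2595 phi_1 + 1.2722 phi_2 + 1.9855 phi_3 = 0.9425
Gaussian elimination:
  R2 <- R2 - (1.2722/1.9855) R1 = R2 - (0.640745) R1:  1.170344 phi_2 + 0.465181 phi_3 = 0.444344
  R3 <- R3 - (1.2595/1.9855) R1 = R3 - (0.634349) R1:  0.465181 phi_2 + 1.186537 phi_3 = 0.135481
  R3 <- R3 - (0.465181/1.170344) R2 = R3 - (0.397474) R2:  1.00164 phi_3 = -0.041134
Back-substitution:
  phi_hat_3 = -0.041134 / 1.00164 = -0.041067
  phi_hat_2 = (0.444344 - (0.465181)(-0.041067)) / 1.170344 = 0.395992
  phi_hat_1 = (1.2722 - (1.2722)(0.395992) - (1.2595)(-0.041067)) / 1.9855 = 0.413066
So phi_hat = [0.4131, 0.3960, -0.0411].
Therefore phi_hat_1 = 0.4131.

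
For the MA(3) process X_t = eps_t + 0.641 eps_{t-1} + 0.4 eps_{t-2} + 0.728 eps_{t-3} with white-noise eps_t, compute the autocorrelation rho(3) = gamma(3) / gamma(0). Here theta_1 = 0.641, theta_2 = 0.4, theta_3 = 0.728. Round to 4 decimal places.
\rho(3) = 0.3465

For an MA(q) process with theta_0 = 1, the autocovariance is
  gamma(k) = sigma^2 * sum_{i=0..q-k} theta_i * theta_{i+k},
and rho(k) = gamma(k) / gamma(0). Sigma^2 cancels.
  numerator   = (1)*(0.728) = 0.728.
  denominator = (1)^2 + (0.641)^2 + (0.4)^2 + (0.728)^2 = 2.100865.
  rho(3) = 0.728 / 2.100865 = 0.3465.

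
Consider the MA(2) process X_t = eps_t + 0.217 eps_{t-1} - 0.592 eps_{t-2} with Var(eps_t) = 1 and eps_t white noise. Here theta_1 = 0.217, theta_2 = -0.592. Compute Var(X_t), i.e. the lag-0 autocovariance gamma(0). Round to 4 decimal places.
\gamma(0) = 1.3976

For an MA(q) process X_t = eps_t + sum_i theta_i eps_{t-i} with
Var(eps_t) = sigma^2, the variance is
  gamma(0) = sigma^2 * (1 + sum_i theta_i^2).
  sum_i theta_i^2 = (0.217)^2 + (-0.592)^2 = 0.047089 + 0.350464 = 0.397553.
  gamma(0) = 1 * (1 + 0.397553) = 1 * 1.397553 = 1.397553, which rounds to 1.3976.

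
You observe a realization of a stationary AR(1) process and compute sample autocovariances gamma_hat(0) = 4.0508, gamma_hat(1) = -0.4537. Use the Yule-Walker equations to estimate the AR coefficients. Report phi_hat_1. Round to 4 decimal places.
\hat\phi_{1} = -0.1120

The Yule-Walker equations for an AR(p) process read, in matrix form,
  Gamma_p phi = r_p,   with   (Gamma_p)_{ij} = gamma(|i - j|),
                       (r_p)_i = gamma(i),   i,j = 1..p.
Substitute the sample gammas (Toeplitz matrix and right-hand side of size 1):
  Gamma_p = [[4.0508]]
  r_p     = [-0.4537]
With p = 1 this is the single equation gamma(0) phi_1 = gamma(1):
  phi_hat_1 = gamma(1) / gamma(0) = -0.4537 / 4.0508 = -0.1120.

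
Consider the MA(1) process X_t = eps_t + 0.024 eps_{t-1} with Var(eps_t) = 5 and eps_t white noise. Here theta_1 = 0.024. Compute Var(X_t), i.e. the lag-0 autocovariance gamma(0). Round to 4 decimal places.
\gamma(0) = 5.0029

For an MA(q) process X_t = eps_t + sum_i theta_i eps_{t-i} with
Var(eps_t) = sigma^2, the variance is
  gamma(0) = sigma^2 * (1 + sum_i theta_i^2).
  sum_i theta_i^2 = (0.024)^2 = 0.000576.
  gamma(0) = 5 * (1 + 0.000576) = 5 * 1.000576 = 5.00288, which rounds to 5.0029.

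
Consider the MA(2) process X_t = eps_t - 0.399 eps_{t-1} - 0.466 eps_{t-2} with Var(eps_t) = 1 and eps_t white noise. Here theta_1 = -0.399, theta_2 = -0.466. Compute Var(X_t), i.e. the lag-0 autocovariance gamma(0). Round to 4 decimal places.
\gamma(0) = 1.3764

For an MA(q) process X_t = eps_t + sum_i theta_i eps_{t-i} with
Var(eps_t) = sigma^2, the variance is
  gamma(0) = sigma^2 * (1 + sum_i theta_i^2).
  sum_i theta_i^2 = (-0.399)^2 + (-0.466)^2 = 0.159201 + 0.217156 = 0.376357.
  gamma(0) = 1 * (1 + 0.376357) = 1 * 1.376357 = 1.376357, which rounds to 1.3764.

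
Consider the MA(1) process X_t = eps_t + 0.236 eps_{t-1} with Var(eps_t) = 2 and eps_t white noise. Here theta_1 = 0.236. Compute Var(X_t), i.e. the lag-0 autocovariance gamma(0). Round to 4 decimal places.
\gamma(0) = 2.1114

For an MA(q) process X_t = eps_t + sum_i theta_i eps_{t-i} with
Var(eps_t) = sigma^2, the variance is
  gamma(0) = sigma^2 * (1 + sum_i theta_i^2).
  sum_i theta_i^2 = (0.236)^2 = 0.055696.
  gamma(0) = 2 * (1 + 0.055696) = 2 * 1.055696 = 2.111392, which rounds to 2.1114.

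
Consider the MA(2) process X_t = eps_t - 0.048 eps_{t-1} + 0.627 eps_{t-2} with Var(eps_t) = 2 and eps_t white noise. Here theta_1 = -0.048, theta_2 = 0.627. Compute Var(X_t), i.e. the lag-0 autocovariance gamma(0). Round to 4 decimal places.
\gamma(0) = 2.7909

For an MA(q) process X_t = eps_t + sum_i theta_i eps_{t-i} with
Var(eps_t) = sigma^2, the variance is
  gamma(0) = sigma^2 * (1 + sum_i theta_i^2).
  sum_i theta_i^2 = (-0.048)^2 + (0.627)^2 = 0.002304 + 0.393129 = 0.395433.
  gamma(0) = 2 * (1 + 0.395433) = 2 * 1.395433 = 2.790866, which rounds to 2.7909.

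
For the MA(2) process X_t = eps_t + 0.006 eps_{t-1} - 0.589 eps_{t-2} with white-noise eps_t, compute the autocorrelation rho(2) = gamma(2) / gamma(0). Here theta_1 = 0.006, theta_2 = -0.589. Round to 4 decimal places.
\rho(2) = -0.4373

For an MA(q) process with theta_0 = 1, the autocovariance is
  gamma(k) = sigma^2 * sum_{i=0..q-k} theta_i * theta_{i+k},
and rho(k) = gamma(k) / gamma(0). Sigma^2 cancels.
  numerator   = (1)*(-0.589) = -0.589.
  denominator = (1)^2 + (0.006)^2 + (-0.589)^2 = 1.346957.
  rho(2) = -0.589 / 1.346957 = -0.4373.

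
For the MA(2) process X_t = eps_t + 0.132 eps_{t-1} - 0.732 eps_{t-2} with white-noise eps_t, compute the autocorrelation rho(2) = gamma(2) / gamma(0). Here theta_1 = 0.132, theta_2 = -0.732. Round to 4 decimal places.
\rho(2) = -0.4713

For an MA(q) process with theta_0 = 1, the autocovariance is
  gamma(k) = sigma^2 * sum_{i=0..q-k} theta_i * theta_{i+k},
and rho(k) = gamma(k) / gamma(0). Sigma^2 cancels.
  numerator   = (1)*(-0.732) = -0.732.
  denominator = (1)^2 + (0.132)^2 + (-0.732)^2 = 1.553248.
  rho(2) = -0.732 / 1.553248 = -0.4713.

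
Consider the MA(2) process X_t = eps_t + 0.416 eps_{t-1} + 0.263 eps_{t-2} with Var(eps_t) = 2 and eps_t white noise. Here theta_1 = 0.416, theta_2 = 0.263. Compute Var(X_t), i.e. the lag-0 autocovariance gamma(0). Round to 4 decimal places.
\gamma(0) = 2.4845

For an MA(q) process X_t = eps_t + sum_i theta_i eps_{t-i} with
Var(eps_t) = sigma^2, the variance is
  gamma(0) = sigma^2 * (1 + sum_i theta_i^2).
  sum_i theta_i^2 = (0.416)^2 + (0.263)^2 = 0.173056 + 0.069169 = 0.242225.
  gamma(0) = 2 * (1 + 0.242225) = 2 * 1.242225 = 2.48445, which rounds to 2.4845.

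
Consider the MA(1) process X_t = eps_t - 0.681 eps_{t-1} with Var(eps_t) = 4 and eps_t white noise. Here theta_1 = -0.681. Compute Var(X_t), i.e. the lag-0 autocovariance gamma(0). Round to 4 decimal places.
\gamma(0) = 5.8550

For an MA(q) process X_t = eps_t + sum_i theta_i eps_{t-i} with
Var(eps_t) = sigma^2, the variance is
  gamma(0) = sigma^2 * (1 + sum_i theta_i^2).
  sum_i theta_i^2 = (-0.681)^2 = 0.463761.
  gamma(0) = 4 * (1 + 0.463761) = 4 * 1.463761 = 5.855044, which rounds to 5.8550.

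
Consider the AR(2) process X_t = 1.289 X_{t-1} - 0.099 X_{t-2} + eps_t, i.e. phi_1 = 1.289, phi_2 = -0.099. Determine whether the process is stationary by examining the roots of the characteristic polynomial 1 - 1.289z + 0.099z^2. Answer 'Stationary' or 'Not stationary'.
\text{Not stationary}

The AR(p) characteristic polynomial is P(z) = 1 - 1.289z + 0.099z^2.
Stationarity requires all roots to lie outside the unit circle, i.e. |z| > 1 for every root.
Set 1 + (-1.289) z + (0.099) z^2 = 0, i.e. a z^2 + b z + c = 0 with a = 0.099, b = -1.289, c = 1.
Discriminant D = b^2 - 4ac = (-1.289)^2 - 4*(0.099)*1 = 1.661521 - (0.396) = 1.265521.
D >= 0, so the roots are real: z = (-b +/- sqrt(D)) / (2a) = (1.289 +/- 1.124954) / (0.198).
  z_1 = (1.289 + 1.124954) / (0.198) = 12.1917,   |z_1| = 12.1917.
  z_2 = (1.289 - 1.124954) / (0.198) = 0.8285,   |z_2| = 0.8285.
Moduli of all roots: 12.1917, 0.8285.
All moduli strictly greater than 1? No.
Verdict: Not stationary.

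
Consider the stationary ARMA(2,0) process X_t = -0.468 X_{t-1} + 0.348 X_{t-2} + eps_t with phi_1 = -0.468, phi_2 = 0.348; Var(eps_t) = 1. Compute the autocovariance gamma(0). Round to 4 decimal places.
\gamma(0) = 2.3470

Multiply the model equation by X_{t-k} and take expectations. With theta_0 = psi_0 = 1 and psi_j the MA(infinity) weights, this gives
  gamma(k) - sum_i phi_i gamma(k-i) = c_k,
  c_k = sigma^2 * sum_{j=k..q} theta_j psi_{j-k}   (c_k = 0 for k > q),
using gamma(-m) = gamma(m).
Pure AR (q = 0): c_0 = sigma^2 = 1, c_k = 0 for k >= 1.
Equations for k = 0, 1, 2 (AR order 2, c_2 = 0):
  (E0) gamma(0) = phi_1 gamma(1) + phi_2 gamma(2) + c_0
  (E1) gamma(1) = phi_1 gamma(0) + phi_2 gamma(1) + c_1
  (E2) gamma(2) = phi_1 gamma(1) + phi_2 gamma(0)
From (E1): gamma(1) = A gamma(0) + B with
  A = phi_1 / (1 - phi_2) = -0.468 / 0.652 = -0.717791,   B = c_1 / (1 - phi_2) = 0 / 0.652 = 0.
Insert (E2) into (E0): gamma(0) (1 - phi_2^2) = phi_1 (1 + phi_2) gamma(1) + c_0.
  phi_1 (1 + phi_2) = (-0.468)(1.348) = -0.630864,   1 - phi_2^2 = 0.878896.
Replace gamma(1) by A gamma(0) + B and collect gamma(0):
  gamma(0) [0.878896 - (-0.630864)(-0.717791)] = c_0 = 1
  gamma(0) * 0.426067 = 1
  gamma(0) = 1 / 0.426067 = 2.347047.
Therefore gamma(0) = 2.3470 (to 4 decimal places).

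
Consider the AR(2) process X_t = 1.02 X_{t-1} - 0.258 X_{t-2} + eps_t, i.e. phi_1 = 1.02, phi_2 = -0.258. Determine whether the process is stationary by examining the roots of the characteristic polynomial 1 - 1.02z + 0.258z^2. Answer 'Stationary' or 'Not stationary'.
\text{Stationary}

The AR(p) characteristic polynomial is P(z) = 1 - 1.02z + 0.258z^2.
Stationarity requires all roots to lie outside the unit circle, i.e. |z| > 1 for every root.
Set 1 + (-1.02) z + (0.258) z^2 = 0, i.e. a z^2 + b z + c = 0 with a = 0.258, b = -1.02, c = 1.
Discriminant D = b^2 - 4ac = (-1.02)^2 - 4*(0.258)*1 = 1.0404 - (1.032) = 0.0084.
D >= 0, so the roots are real: z = (-b +/- sqrt(D)) / (2a) = (1.02 +/- 0.091652) / (0.516).
  z_1 = (1.02 + 0.091652) / (0.516) = 2.1544,   |z_1| = 2.1544.
  z_2 = (1.02 - 0.091652) / (0.516) = 1.7991,   |z_2| = 1.7991.
Moduli of all roots: 2.1544, 1.7991.
All moduli strictly greater than 1? Yes.
Verdict: Stationary.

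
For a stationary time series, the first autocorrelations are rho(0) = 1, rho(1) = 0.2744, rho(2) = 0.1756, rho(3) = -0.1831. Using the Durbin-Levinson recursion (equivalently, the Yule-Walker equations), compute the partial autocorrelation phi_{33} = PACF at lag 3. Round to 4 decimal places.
\phi_{33} = -0.2799

The PACF at lag k is phi_{kk}, the last component of the solution
to the Yule-Walker system G_k phi = r_k where
  (G_k)_{ij} = rho(|i - j|), (r_k)_i = rho(i), i,j = 1..k.
Equivalently, Durbin-Levinson gives phi_{kk} iteratively:
  phi_{11} = rho(1)
  phi_{kk} = [rho(k) - sum_{j=1..k-1} phi_{k-1,j} rho(k-j)]
            / [1 - sum_{j=1..k-1} phi_{k-1,j} rho(j)],
  phi_{k,j} = phi_{k-1,j} - phi_{kk} phi_{k-1,k-j},  j = 1..k-1.
Step k = 1:
  phi_11 = rho(1) = 0.2744.
Step k = 2:
  phi_22 = [rho(2) - phi_11 rho(1)] / [1 - phi_11 rho(1)] = [0.1756 - (0.2744)(0.2744)] / [1 - (0.2744)(0.2744)]
         = 0.10030464 / 0.92470464 = 0.108472.
  Update: phi_21 = phi_11 - phi_22 phi_11 = 0.2744 - (0.108472)(0.2744) = 0.244635.
Step k = 3:
  phi_33 = [rho(3) - phi_21 rho(2) - phi_22 rho(1)] / [1 - phi_21 rho(1) - phi_22 rho(2)]
    numerator   = -0.1831 - (0.244635)(0.1756) - (0.108472)(0.2744) = -0.25582269
    denominator = 1 - (0.244635)(0.2744) - (0.108472)(0.1756) = 0.91382439
  phi_33 = -0.25582269 / 0.91382439 = -0.2799.
Therefore phi_{33} = -0.2799.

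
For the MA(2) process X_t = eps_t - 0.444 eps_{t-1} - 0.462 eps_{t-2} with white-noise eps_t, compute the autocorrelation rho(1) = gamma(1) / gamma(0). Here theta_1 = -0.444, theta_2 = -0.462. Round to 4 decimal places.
\rho(1) = -0.1693

For an MA(q) process with theta_0 = 1, the autocovariance is
  gamma(k) = sigma^2 * sum_{i=0..q-k} theta_i * theta_{i+k},
and rho(k) = gamma(k) / gamma(0). Sigma^2 cancels.
  numerator   = (1)*(-0.444) + (-0.444)*(-0.462) = -0.238872.
  denominator = (1)^2 + (-0.444)^2 + (-0.462)^2 = 1.41058.
  rho(1) = -0.238872 / 1.41058 = -0.1693.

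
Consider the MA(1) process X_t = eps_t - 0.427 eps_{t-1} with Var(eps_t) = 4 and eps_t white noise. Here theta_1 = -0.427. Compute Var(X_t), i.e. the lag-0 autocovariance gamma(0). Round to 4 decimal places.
\gamma(0) = 4.7293

For an MA(q) process X_t = eps_t + sum_i theta_i eps_{t-i} with
Var(eps_t) = sigma^2, the variance is
  gamma(0) = sigma^2 * (1 + sum_i theta_i^2).
  sum_i theta_i^2 = (-0.427)^2 = 0.182329.
  gamma(0) = 4 * (1 + 0.182329) = 4 * 1.182329 = 4.729316, which rounds to 4.7293.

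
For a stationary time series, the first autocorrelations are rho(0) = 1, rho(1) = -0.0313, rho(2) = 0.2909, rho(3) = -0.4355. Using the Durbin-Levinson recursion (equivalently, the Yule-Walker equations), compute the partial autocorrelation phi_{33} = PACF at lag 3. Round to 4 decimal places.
\phi_{33} = -0.4590

The PACF at lag k is phi_{kk}, the last component of the solution
to the Yule-Walker system G_k phi = r_k where
  (G_k)_{ij} = rho(|i - j|), (r_k)_i = rho(i), i,j = 1..k.
Equivalently, Durbin-Levinson gives phi_{kk} iteratively:
  phi_{11} = rho(1)
  phi_{kk} = [rho(k) - sum_{j=1..k-1} phi_{k-1,j} rho(k-j)]
            / [1 - sum_{j=1..k-1} phi_{k-1,j} rho(j)],
  phi_{k,j} = phi_{k-1,j} - phi_{kk} phi_{k-1,k-j},  j = 1..k-1.
Step k = 1:
  phi_11 = rho(1) = -0.0313.
Step k = 2:
  phi_22 = [rho(2) - phi_11 rho(1)] / [1 - phi_11 rho(1)] = [0.2909 - (-0.0313)(-0.0313)] / [1 - (-0.0313)(-0.0313)]
         = 0.28992031 / 0.99902031 = 0.290205.
  Update: phi_21 = phi_11 - phi_22 phi_11 = -0.0313 - (0.290205)(-0.0313) = -0.022217.
Step k = 3:
  phi_33 = [rho(3) - phi_21 rho(2) - phi_22 rho(1)] / [1 - phi_21 rho(1) - phi_22 rho(2)]
    numerator   = -0.4355 - (-0.022217)(0.2909) - (0.290205)(-0.0313) = -0.41995379
    denominator = 1 - (-0.022217)(-0.0313) - (0.290205)(0.2909) = 0.9148841
  phi_33 = -0.41995379 / 0.9148841 = -0.459.
Therefore phi_{33} = -0.4590.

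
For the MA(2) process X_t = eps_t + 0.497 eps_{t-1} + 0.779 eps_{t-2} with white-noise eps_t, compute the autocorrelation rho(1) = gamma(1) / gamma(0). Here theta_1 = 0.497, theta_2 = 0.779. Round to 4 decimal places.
\rho(1) = 0.4769

For an MA(q) process with theta_0 = 1, the autocovariance is
  gamma(k) = sigma^2 * sum_{i=0..q-k} theta_i * theta_{i+k},
and rho(k) = gamma(k) / gamma(0). Sigma^2 cancels.
  numerator   = (1)*(0.497) + (0.497)*(0.779) = 0.884163.
  denominator = (1)^2 + (0.497)^2 + (0.779)^2 = 1.85385.
  rho(1) = 0.884163 / 1.85385 = 0.4769.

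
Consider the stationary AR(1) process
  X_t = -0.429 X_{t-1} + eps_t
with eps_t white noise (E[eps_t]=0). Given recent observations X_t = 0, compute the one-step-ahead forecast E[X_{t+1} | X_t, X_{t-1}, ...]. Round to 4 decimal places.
E[X_{t+1} \mid \mathcal F_t] = 0.0000

For an AR(p) model X_t = c + sum_i phi_i X_{t-i} + eps_t, the
one-step-ahead conditional mean is
  E[X_{t+1} | X_t, ...] = c + sum_i phi_i X_{t+1-i}.
Substitute known values:
  E[X_{t+1} | ...] = (-0.429) * (0)
                   = 0.0000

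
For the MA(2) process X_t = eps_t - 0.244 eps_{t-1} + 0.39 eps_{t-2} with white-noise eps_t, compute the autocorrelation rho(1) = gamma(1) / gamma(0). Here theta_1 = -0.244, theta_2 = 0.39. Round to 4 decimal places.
\rho(1) = -0.2799

For an MA(q) process with theta_0 = 1, the autocovariance is
  gamma(k) = sigma^2 * sum_{i=0..q-k} theta_i * theta_{i+k},
and rho(k) = gamma(k) / gamma(0). Sigma^2 cancels.
  numerator   = (1)*(-0.244) + (-0.244)*(0.39) = -0.33916.
  denominator = (1)^2 + (-0.244)^2 + (0.39)^2 = 1.211636.
  rho(1) = -0.33916 / 1.211636 = -0.2799.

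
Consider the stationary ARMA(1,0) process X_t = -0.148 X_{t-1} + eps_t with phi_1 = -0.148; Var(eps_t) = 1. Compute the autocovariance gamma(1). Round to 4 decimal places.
\gamma(1) = -0.1513

Multiply the model equation by X_{t-k} and take expectations. With theta_0 = psi_0 = 1 and psi_j the MA(infinity) weights, this gives
  gamma(k) - sum_i phi_i gamma(k-i) = c_k,
  c_k = sigma^2 * sum_{j=k..q} theta_j psi_{j-k}   (c_k = 0 for k > q),
using gamma(-m) = gamma(m).
Pure AR (q = 0): c_0 = sigma^2 = 1, c_k = 0 for k >= 1.
Equations for k = 0 and k = 1 (AR order 1):
  gamma(0) = phi_1 gamma(1) + c_0
  gamma(1) = phi_1 gamma(0) + c_1
Substituting the second into the first: gamma(0) (1 - phi_1^2) = c_0 + phi_1 c_1, so
  gamma(0) = c_0 / (1 - phi_1^2) = 1 / (1 - (-0.148)^2) = 1 / 0.978096 = 1.022395.
  gamma(1) = phi_1 gamma(0) = (-0.148)(1.022395) = -0.151314.
Therefore gamma(1) = -0.1513 (to 4 decimal places).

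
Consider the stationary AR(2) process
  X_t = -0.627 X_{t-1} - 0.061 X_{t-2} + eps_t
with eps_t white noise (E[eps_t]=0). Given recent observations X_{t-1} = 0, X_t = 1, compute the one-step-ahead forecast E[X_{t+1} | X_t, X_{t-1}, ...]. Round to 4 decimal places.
E[X_{t+1} \mid \mathcal F_t] = -0.6270

For an AR(p) model X_t = c + sum_i phi_i X_{t-i} + eps_t, the
one-step-ahead conditional mean is
  E[X_{t+1} | X_t, ...] = c + sum_i phi_i X_{t+1-i}.
Substitute known values:
  E[X_{t+1} | ...] = (-0.627) * (1) + (-0.061) * (0)
                   = -0.6270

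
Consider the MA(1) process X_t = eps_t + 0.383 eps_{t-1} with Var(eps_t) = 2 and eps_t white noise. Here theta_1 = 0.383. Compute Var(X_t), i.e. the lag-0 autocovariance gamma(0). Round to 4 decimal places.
\gamma(0) = 2.2934

For an MA(q) process X_t = eps_t + sum_i theta_i eps_{t-i} with
Var(eps_t) = sigma^2, the variance is
  gamma(0) = sigma^2 * (1 + sum_i theta_i^2).
  sum_i theta_i^2 = (0.383)^2 = 0.146689.
  gamma(0) = 2 * (1 + 0.146689) = 2 * 1.146689 = 2.293378, which rounds to 2.2934.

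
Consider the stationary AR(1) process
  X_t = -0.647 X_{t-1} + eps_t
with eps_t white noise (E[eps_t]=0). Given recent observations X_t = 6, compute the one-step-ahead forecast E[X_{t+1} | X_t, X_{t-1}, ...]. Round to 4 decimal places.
E[X_{t+1} \mid \mathcal F_t] = -3.8820

For an AR(p) model X_t = c + sum_i phi_i X_{t-i} + eps_t, the
one-step-ahead conditional mean is
  E[X_{t+1} | X_t, ...] = c + sum_i phi_i X_{t+1-i}.
Substitute known values:
  E[X_{t+1} | ...] = (-0.647) * (6)
                   = -3.8820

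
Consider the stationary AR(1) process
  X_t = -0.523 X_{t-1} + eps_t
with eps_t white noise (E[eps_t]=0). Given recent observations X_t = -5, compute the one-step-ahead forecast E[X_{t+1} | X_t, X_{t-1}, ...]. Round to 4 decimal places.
E[X_{t+1} \mid \mathcal F_t] = 2.6150

For an AR(p) model X_t = c + sum_i phi_i X_{t-i} + eps_t, the
one-step-ahead conditional mean is
  E[X_{t+1} | X_t, ...] = c + sum_i phi_i X_{t+1-i}.
Substitute known values:
  E[X_{t+1} | ...] = (-0.523) * (-5)
                   = 2.6150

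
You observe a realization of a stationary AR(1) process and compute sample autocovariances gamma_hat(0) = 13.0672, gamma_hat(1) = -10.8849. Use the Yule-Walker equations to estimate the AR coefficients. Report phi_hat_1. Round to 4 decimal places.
\hat\phi_{1} = -0.8330

The Yule-Walker equations for an AR(p) process read, in matrix form,
  Gamma_p phi = r_p,   with   (Gamma_p)_{ij} = gamma(|i - j|),
                       (r_p)_i = gamma(i),   i,j = 1..p.
Substitute the sample gammas (Toeplitz matrix and right-hand side of size 1):
  Gamma_p = [[13.0672]]
  r_p     = [-10.8849]
With p = 1 this is the single equation gamma(0) phi_1 = gamma(1):
  phi_hat_1 = gamma(1) / gamma(0) = -10.8849 / 13.0672 = -0.8330.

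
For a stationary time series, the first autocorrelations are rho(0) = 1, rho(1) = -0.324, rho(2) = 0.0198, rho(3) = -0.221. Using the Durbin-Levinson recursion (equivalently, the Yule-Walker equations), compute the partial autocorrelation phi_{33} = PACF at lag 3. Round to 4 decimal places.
\phi_{33} = -0.2760

The PACF at lag k is phi_{kk}, the last component of the solution
to the Yule-Walker system G_k phi = r_k where
  (G_k)_{ij} = rho(|i - j|), (r_k)_i = rho(i), i,j = 1..k.
Equivalently, Durbin-Levinson gives phi_{kk} iteratively:
  phi_{11} = rho(1)
  phi_{kk} = [rho(k) - sum_{j=1..k-1} phi_{k-1,j} rho(k-j)]
            / [1 - sum_{j=1..k-1} phi_{k-1,j} rho(j)],
  phi_{k,j} = phi_{k-1,j} - phi_{kk} phi_{k-1,k-j},  j = 1..k-1.
Step k = 1:
  phi_11 = rho(1) = -0.324.
Step k = 2:
  phi_22 = [rho(2) - phi_11 rho(1)] / [1 - phi_11 rho(1)] = [0.0198 - (-0.324)(-0.324)] / [1 - (-0.324)(-0.324)]
         = -0.085176 / 0.895024 = -0.095166.
  Update: phi_21 = phi_11 - phi_22 phi_11 = -0.324 - (-0.095166)(-0.324) = -0.354834.
Step k = 3:
  phi_33 = [rho(3) - phi_21 rho(2) - phi_22 rho(1)] / [1 - phi_21 rho(1) - phi_22 rho(2)]
    numerator   = -0.221 - (-0.354834)(0.0198) - (-0.095166)(-0.324) = -0.24480813
    denominator = 1 - (-0.354834)(-0.324) - (-0.095166)(0.0198) = 0.88691813
  phi_33 = -0.24480813 / 0.88691813 = -0.276.
Therefore phi_{33} = -0.2760.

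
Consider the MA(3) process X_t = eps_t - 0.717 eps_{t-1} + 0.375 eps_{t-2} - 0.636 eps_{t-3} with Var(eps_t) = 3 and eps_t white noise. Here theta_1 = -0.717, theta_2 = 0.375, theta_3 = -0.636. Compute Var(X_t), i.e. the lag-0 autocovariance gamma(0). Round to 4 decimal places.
\gamma(0) = 6.1776

For an MA(q) process X_t = eps_t + sum_i theta_i eps_{t-i} with
Var(eps_t) = sigma^2, the variance is
  gamma(0) = sigma^2 * (1 + sum_i theta_i^2).
  sum_i theta_i^2 = (-0.717)^2 + (0.375)^2 + (-0.636)^2 = 0.514089 + 0.140625 + 0.404496 = 1.05921.
  gamma(0) = 3 * (1 + 1.05921) = 3 * 2.05921 = 6.17763, which rounds to 6.1776.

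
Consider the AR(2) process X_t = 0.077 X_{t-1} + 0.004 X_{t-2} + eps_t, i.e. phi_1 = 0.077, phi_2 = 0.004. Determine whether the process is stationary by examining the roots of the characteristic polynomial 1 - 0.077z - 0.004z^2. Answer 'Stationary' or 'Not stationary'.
\text{Stationary}

The AR(p) characteristic polynomial is P(z) = 1 - 0.077z - 0.004z^2.
Stationarity requires all roots to lie outside the unit circle, i.e. |z| > 1 for every root.
Set 1 + (-0.077) z + (-0.004) z^2 = 0, i.e. a z^2 + b z + c = 0 with a = -0.004, b = -0.077, c = 1.
Discriminant D = b^2 - 4ac = (-0.077)^2 - 4*(-0.004)*1 = 0.005929 - (-0.016) = 0.021929.
D >= 0, so the roots are real: z = (-b +/- sqrt(D)) / (2a) = (0.077 +/- 0.148084) / (-0.008).
  z_1 = (0.077 + 0.148084) / (-0.008) = -28.1356,   |z_1| = 28.1356.
  z_2 = (0.077 - 0.148084) / (-0.008) = 8.8856,   |z_2| = 8.8856.
Moduli of all roots: 28.1356, 8.8856.
All moduli strictly greater than 1? Yes.
Verdict: Stationary.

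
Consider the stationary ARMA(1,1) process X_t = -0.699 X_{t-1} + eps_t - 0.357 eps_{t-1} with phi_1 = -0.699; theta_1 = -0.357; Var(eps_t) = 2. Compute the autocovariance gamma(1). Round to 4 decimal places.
\gamma(1) = -5.1604

Multiply the model equation by X_{t-k} and take expectations. With theta_0 = psi_0 = 1 and psi_j the MA(infinity) weights, this gives
  gamma(k) - sum_i phi_i gamma(k-i) = c_k,
  c_k = sigma^2 * sum_{j=k..q} theta_j psi_{j-k}   (c_k = 0 for k > q),
using gamma(-m) = gamma(m).
psi-weights needed (psi_j = theta_j + sum_i phi_i psi_{j-i}):
  psi_1 = theta_1 + phi_1 = -0.357 + (-0.699) = -1.056
Right-hand sides:
  c_0 = sigma^2 (1 + theta_1 psi_1) = 2 * (1 + (-0.357)(-1.056)) = 2 * 1.376992 = 2.753984
  c_1 = sigma^2 theta_1 = 2 * (-0.357) = -0.714
  c_2 = 0
Equations for k = 0 and k = 1 (AR order 1):
  gamma(0) = phi_1 gamma(1) + c_0
  gamma(1) = phi_1 gamma(0) + c_1
Substituting the second into the first: gamma(0) (1 - phi_1^2) = c_0 + phi_1 c_1, so
  gamma(0) = (c_0 + phi_1 c_1) / (1 - phi_1^2) = (2.753984 + (-0.699)(-0.714)) / (1 - (-0.699)^2) = 3.25307 / 0.511399 = 6.361119.
  gamma(1) = phi_1 gamma(0) + c_1 = (-0.699)(6.361119) + (-0.714) = -5.160422.
Therefore gamma(1) = -5.1604 (to 4 decimal places).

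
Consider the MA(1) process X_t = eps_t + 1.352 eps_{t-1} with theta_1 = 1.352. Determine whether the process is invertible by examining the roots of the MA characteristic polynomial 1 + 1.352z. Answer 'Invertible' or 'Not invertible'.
\text{Not invertible}

The MA(q) characteristic polynomial is P(z) = 1 + 1.352z.
Invertibility requires all roots to lie outside the unit circle, i.e. |z| > 1 for every root.
This is linear in z: 1 + (1.352) z = 0  =>  z = -1/(1.352) = -0.739645,  |z| = 0.739645.
Moduli of all roots: 0.7396.
All moduli strictly greater than 1? No.
Verdict: Not invertible.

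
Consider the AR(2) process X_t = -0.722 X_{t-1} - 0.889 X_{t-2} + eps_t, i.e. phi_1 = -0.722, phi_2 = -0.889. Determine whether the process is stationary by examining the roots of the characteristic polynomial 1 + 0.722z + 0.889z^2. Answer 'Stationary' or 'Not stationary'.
\text{Stationary}

The AR(p) characteristic polynomial is P(z) = 1 + 0.722z + 0.889z^2.
Stationarity requires all roots to lie outside the unit circle, i.e. |z| > 1 for every root.
Set 1 + (0.722) z + (0.889) z^2 = 0, i.e. a z^2 + b z + c = 0 with a = 0.889, b = 0.722, c = 1.
Discriminant D = b^2 - 4ac = (0.722)^2 - 4*(0.889)*1 = 0.521284 - (3.556) = -3.034716.
D < 0, so the roots are the complex-conjugate pair z = (-b +/- i sqrt(-D)) / (2a) = -0.4061 +/- 0.9798i.
For a conjugate pair |z|^2 = z * conj(z) = (product of roots) = c/a = 1/(0.889) = 1.124859, so |z| = sqrt(1.124859) = 1.0606 for both roots.
Moduli of all roots: 1.0606, 1.0606.
All moduli strictly greater than 1? Yes.
Verdict: Stationary.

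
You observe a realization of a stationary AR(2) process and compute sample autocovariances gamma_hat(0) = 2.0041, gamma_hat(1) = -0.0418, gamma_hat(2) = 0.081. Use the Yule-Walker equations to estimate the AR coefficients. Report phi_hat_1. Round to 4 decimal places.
\hat\phi_{1} = -0.0200

The Yule-Walker equations for an AR(p) process read, in matrix form,
  Gamma_p phi = r_p,   with   (Gamma_p)_{ij} = gamma(|i - j|),
                       (r_p)_i = gamma(i),   i,j = 1..p.
Substitute the sample gammas (Toeplitz matrix and right-hand side of size 2):
  Gamma_p = [[2.0041, -0.0418], [-0.0418, 2.0041]]
  r_p     = [-0.0418, 0.081]
Written out:
  2.0041 phi_1 - 0.0418 phi_2 = -0.0418
  -0.0418 phi_1 + 2.0041 phi_2 = 0.081
Solve by Cramer's rule:
  det = gamma(0)^2 - gamma(1)^2 = (2.0041)^2 - (-0.0418)^2 = 4.01641681 - 0.00174724 = 4.01466957
  phi_hat_1 = [gamma(1) gamma(0) - gamma(1) gamma(2)] / det = [(-0.0418)(2.0041) - (-0.0418)(0.081)] / 4.01466957 = -0.08038558 / 4.01466957 = -0.02
  phi_hat_2 = [gamma(0) gamma(2) - gamma(1)^2] / det = [(2.0041)(0.081) - (-0.0418)^2] / 4.01466957 = 0.16058486 / 4.01466957 = 0.04
So phi_hat = [-0.0200, 0.0400].
Therefore phi_hat_1 = -0.0200.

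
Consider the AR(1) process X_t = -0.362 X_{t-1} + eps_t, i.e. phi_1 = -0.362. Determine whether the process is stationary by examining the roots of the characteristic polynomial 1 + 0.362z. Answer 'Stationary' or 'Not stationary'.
\text{Stationary}

The AR(p) characteristic polynomial is P(z) = 1 + 0.362z.
Stationarity requires all roots to lie outside the unit circle, i.e. |z| > 1 for every root.
This is linear in z: 1 + (0.362) z = 0  =>  z = -1/(0.362) = -2.762431,  |z| = 2.762431.
Moduli of all roots: 2.7624.
All moduli strictly greater than 1? Yes.
Verdict: Stationary.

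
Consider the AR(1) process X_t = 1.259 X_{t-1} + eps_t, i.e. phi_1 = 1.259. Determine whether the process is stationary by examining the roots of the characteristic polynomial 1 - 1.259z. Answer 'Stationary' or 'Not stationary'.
\text{Not stationary}

The AR(p) characteristic polynomial is P(z) = 1 - 1.259z.
Stationarity requires all roots to lie outside the unit circle, i.e. |z| > 1 for every root.
This is linear in z: 1 + (-1.259) z = 0  =>  z = -1/(-1.259) = 0.794281,  |z| = 0.794281.
Moduli of all roots: 0.7943.
All moduli strictly greater than 1? No.
Verdict: Not stationary.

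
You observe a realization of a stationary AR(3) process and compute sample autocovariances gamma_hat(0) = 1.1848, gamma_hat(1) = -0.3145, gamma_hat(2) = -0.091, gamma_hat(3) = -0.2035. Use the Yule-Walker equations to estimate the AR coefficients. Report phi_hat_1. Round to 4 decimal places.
\hat\phi_{1} = -0.3490

The Yule-Walker equations for an AR(p) process read, in matrix form,
  Gamma_p phi = r_p,   with   (Gamma_p)_{ij} = gamma(|i - j|),
                       (r_p)_i = gamma(i),   i,j = 1..p.
Substitute the sample gammas (Toeplitz matrix and right-hand side of size 3):
  Gamma_p = [[1.1848, -0.3145, -0.091], [-0.3145, 1.1848, -0.3145], [-0.091, -0.3145, 1.1848]]
  r_p     = [-0.3145, -0.091, -0.2035]
Written out (R1..R3):
  (R1) 1.1848 phi_1 - 0.3145 phi_2 - 0.091 phi_3 = -0.3145
  (R2) -0.3145 phi_1 + 1.1848 phi_2 - 0.3145 phi_3 = -0.091
  (R3) -0.091 phi_1 - 0.3145 phi_2 + 1.1848 phi_3 = -0.2035
Gaussian elimination:
  R2 <- R2 - (-0.3145/1.1848) R1 = R2 - (-0.265446) R1:  1.101317 phi_2 - 0.338656 phi_3 = -0.174483
  R3 <- R3 - (-0.091/1.1848) R1 = R3 - (-0.076806) R1:  -0.338656 phi_2 + 1.177811 phi_3 = -0.227656
  R3 <- R3 - (-0.338656/1.101317) R2 = R3 - (-0.3075) R2:  1.073674 phi_3 = -0.281309
Back-substitution:
  phi_hat_3 = -0.281309 / 1.073674 = -0.262006
  phi_hat_2 = (-0.174483 - (-0.338656)(-0.262006)) / 1.101317 = -0.238998
  phi_hat_1 = (-0.3145 - (-0.3145)(-0.238998) - (-0.091)(-0.262006)) / 1.1848 = -0.34901
So phi_hat = [-0.3490, -0.2390, -0.2620].
Therefore phi_hat_1 = -0.3490.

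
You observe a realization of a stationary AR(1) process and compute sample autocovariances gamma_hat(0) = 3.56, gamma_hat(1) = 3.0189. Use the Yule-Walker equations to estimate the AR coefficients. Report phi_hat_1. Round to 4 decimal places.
\hat\phi_{1} = 0.8480

The Yule-Walker equations for an AR(p) process read, in matrix form,
  Gamma_p phi = r_p,   with   (Gamma_p)_{ij} = gamma(|i - j|),
                       (r_p)_i = gamma(i),   i,j = 1..p.
Substitute the sample gammas (Toeplitz matrix and right-hand side of size 1):
  Gamma_p = [[3.56]]
  r_p     = [3.0189]
With p = 1 this is the single equation gamma(0) phi_1 = gamma(1):
  phi_hat_1 = gamma(1) / gamma(0) = 3.0189 / 3.56 = 0.8480.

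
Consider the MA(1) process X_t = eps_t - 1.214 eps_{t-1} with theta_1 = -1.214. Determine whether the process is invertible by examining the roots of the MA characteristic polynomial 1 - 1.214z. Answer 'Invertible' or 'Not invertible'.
\text{Not invertible}

The MA(q) characteristic polynomial is P(z) = 1 - 1.214z.
Invertibility requires all roots to lie outside the unit circle, i.e. |z| > 1 for every root.
This is linear in z: 1 + (-1.214) z = 0  =>  z = -1/(-1.214) = 0.823723,  |z| = 0.823723.
Moduli of all roots: 0.8237.
All moduli strictly greater than 1? No.
Verdict: Not invertible.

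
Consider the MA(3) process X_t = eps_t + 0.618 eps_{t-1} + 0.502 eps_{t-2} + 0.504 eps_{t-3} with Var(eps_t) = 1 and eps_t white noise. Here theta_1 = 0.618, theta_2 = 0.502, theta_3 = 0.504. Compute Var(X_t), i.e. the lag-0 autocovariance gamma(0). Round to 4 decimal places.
\gamma(0) = 1.8879

For an MA(q) process X_t = eps_t + sum_i theta_i eps_{t-i} with
Var(eps_t) = sigma^2, the variance is
  gamma(0) = sigma^2 * (1 + sum_i theta_i^2).
  sum_i theta_i^2 = (0.618)^2 + (0.502)^2 + (0.504)^2 = 0.381924 + 0.252004 + 0.254016 = 0.887944.
  gamma(0) = 1 * (1 + 0.887944) = 1 * 1.887944 = 1.887944, which rounds to 1.8879.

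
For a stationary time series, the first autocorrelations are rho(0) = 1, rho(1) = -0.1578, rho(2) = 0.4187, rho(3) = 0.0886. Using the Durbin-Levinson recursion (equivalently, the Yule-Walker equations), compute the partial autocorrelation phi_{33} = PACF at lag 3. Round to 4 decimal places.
\phi_{33} = 0.2349

The PACF at lag k is phi_{kk}, the last component of the solution
to the Yule-Walker system G_k phi = r_k where
  (G_k)_{ij} = rho(|i - j|), (r_k)_i = rho(i), i,j = 1..k.
Equivalently, Durbin-Levinson gives phi_{kk} iteratively:
  phi_{11} = rho(1)
  phi_{kk} = [rho(k) - sum_{j=1..k-1} phi_{k-1,j} rho(k-j)]
            / [1 - sum_{j=1..k-1} phi_{k-1,j} rho(j)],
  phi_{k,j} = phi_{k-1,j} - phi_{kk} phi_{k-1,k-j},  j = 1..k-1.
Step k = 1:
  phi_11 = rho(1) = -0.1578.
Step k = 2:
  phi_22 = [rho(2) - phi_11 rho(1)] / [1 - phi_11 rho(1)] = [0.4187 - (-0.1578)(-0.1578)] / [1 - (-0.1578)(-0.1578)]
         = 0.39379916 / 0.97509916 = 0.403856.
  Update: phi_21 = phi_11 - phi_22 phi_11 = -0.1578 - (0.403856)(-0.1578) = -0.094072.
Step k = 3:
  phi_33 = [rho(3) - phi_21 rho(2) - phi_22 rho(1)] / [1 - phi_21 rho(1) - phi_22 rho(2)]
    numerator   = 0.0886 - (-0.094072)(0.4187) - (0.403856)(-0.1578) = 0.19171618
    denominator = 1 - (-0.094072)(-0.1578) - (0.403856)(0.4187) = 0.8160612
  phi_33 = 0.19171618 / 0.8160612 = 0.2349.
Therefore phi_{33} = 0.2349.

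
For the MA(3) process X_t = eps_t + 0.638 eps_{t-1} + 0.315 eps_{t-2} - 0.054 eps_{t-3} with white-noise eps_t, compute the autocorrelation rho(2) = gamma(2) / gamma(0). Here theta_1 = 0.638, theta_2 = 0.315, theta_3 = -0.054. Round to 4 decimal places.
\rho(2) = 0.1859

For an MA(q) process with theta_0 = 1, the autocovariance is
  gamma(k) = sigma^2 * sum_{i=0..q-k} theta_i * theta_{i+k},
and rho(k) = gamma(k) / gamma(0). Sigma^2 cancels.
  numerator   = (1)*(0.315) + (0.638)*(-0.054) = 0.280548.
  denominator = (1)^2 + (0.638)^2 + (0.315)^2 + (-0.054)^2 = 1.509185.
  rho(2) = 0.280548 / 1.509185 = 0.1859.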